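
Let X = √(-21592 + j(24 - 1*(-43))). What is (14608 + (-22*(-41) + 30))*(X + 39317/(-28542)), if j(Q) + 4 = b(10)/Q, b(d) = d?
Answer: -101831030/4757 + 15540*I*√96943774/67 ≈ -21407.0 + 2.2837e+6*I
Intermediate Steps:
j(Q) = -4 + 10/Q
X = I*√96943774/67 (X = √(-21592 + (-4 + 10/(24 - 1*(-43)))) = √(-21592 + (-4 + 10/(24 + 43))) = √(-21592 + (-4 + 10/67)) = √(-21592 - 258/67) = √(-1446922/67) = I*√96943774/67 ≈ 146.96*I)
(14608 + (-22*(-41) + 30))*(X + 39317/(-28542)) = (14608 + (-22*(-41) + 30))*(I*√96943774/67 + 39317/(-28542)) = (14608 + (902 + 30))*(I*√96943774/67 + 39317*(-1/28542)) = (14608 + 932)*(I*√96943774/67 - 39317/28542) = 15540*(-39317/28542 + I*√96943774/67) = -101831030/4757 + 15540*I*√96943774/67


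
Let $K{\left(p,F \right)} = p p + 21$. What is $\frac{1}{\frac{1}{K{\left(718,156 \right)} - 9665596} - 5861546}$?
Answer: $- \frac{9150051}{53633444838847} \approx -1.706 \cdot 10^{-7}$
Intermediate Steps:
$K{\left(p,F \right)} = 21 + p^{2}$ ($K{\left(p,F \right)} = p^{2} + 21 = 21 + p^{2}$)
$\frac{1}{\frac{1}{K{\left(718,156 \right)} - 9665596} - 5861546} = \frac{1}{\frac{1}{\left(21 + 718^{2}\right) - 9665596} - 5861546} = \frac{1}{\frac{1}{\left(21 + 515524\right) - 9665596} - 5861546} = \frac{1}{\frac{1}{515545 - 9665596} - 5861546} = \frac{1}{\frac{1}{-9150051} - 5861546} = \frac{1}{- \frac{1}{9150051} - 5861546} = \frac{1}{- \frac{53633444838847}{9150051}} = - \frac{9150051}{53633444838847}$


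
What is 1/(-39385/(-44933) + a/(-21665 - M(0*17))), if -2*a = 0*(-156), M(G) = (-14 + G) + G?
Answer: 44933/39385 ≈ 1.1409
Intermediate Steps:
M(G) = -14 + 2*G
a = 0 (a = -0*(-156) = -1/2*0 = 0)
1/(-39385/(-44933) + a/(-21665 - M(0*17))) = 1/(-39385/(-44933) + 0/(-21665 - (-14 + 2*(0*17)))) = 1/(-39385*(-1/44933) + 0/(-21665 - (-14 + 2*0))) = 1/(39385/44933 + 0/(-21665 - (-14 + 0))) = 1/(39385/44933 + 0/(-21665 - 1*(-14))) = 1/(39385/44933 + 0/(-21665 + 14)) = 1/(39385/44933 + 0/(-21651)) = 1/(39385/44933 + 0*(-1/21651)) = 1/(39385/44933 + 0) = 1/(39385/44933) = 44933/39385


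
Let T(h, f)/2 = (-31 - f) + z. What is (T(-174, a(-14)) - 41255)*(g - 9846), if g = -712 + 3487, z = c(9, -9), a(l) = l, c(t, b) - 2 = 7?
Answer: 291827241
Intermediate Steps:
c(t, b) = 9 (c(t, b) = 2 + 7 = 9)
z = 9
g = 2775
T(h, f) = -44 - 2*f (T(h, f) = 2*((-31 - f) + 9) = 2*(-22 - f) = -44 - 2*f)
(T(-174, a(-14)) - 41255)*(g - 9846) = ((-44 - 2*(-14)) - 41255)*(2775 - 9846) = ((-44 + 28) - 41255)*(-7071) = (-16 - 41255)*(-7071) = -41271*(-7071) = 291827241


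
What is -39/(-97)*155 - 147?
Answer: -8214/97 ≈ -84.680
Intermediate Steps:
-39/(-97)*155 - 147 = -39*(-1/97)*155 - 147 = (39/97)*155 - 147 = 6045/97 - 147 = -8214/97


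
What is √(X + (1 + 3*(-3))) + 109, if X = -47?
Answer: 109 + I*√55 ≈ 109.0 + 7.4162*I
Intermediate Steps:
√(X + (1 + 3*(-3))) + 109 = √(-47 + (1 + 3*(-3))) + 109 = √(-47 + (1 - 9)) + 109 = √(-47 - 8) + 109 = √(-55) + 109 = I*√55 + 109 = 109 + I*√55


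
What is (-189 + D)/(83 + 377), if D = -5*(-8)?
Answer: -149/460 ≈ -0.32391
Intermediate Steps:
D = 40
(-189 + D)/(83 + 377) = (-189 + 40)/(83 + 377) = -149/460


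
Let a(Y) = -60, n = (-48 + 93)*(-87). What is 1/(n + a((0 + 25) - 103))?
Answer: -1/3975 ≈ -0.00025157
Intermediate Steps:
n = -3915 (n = 45*(-87) = -3915)
1/(n + a((0 + 25) - 103)) = 1/(-3915 - 60) = 1/(-3975) = -1/3975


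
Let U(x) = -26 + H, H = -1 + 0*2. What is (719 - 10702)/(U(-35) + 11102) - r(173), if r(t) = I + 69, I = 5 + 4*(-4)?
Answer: -652333/11075 ≈ -58.901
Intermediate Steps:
H = -1 (H = -1 + 0 = -1)
I = -11 (I = 5 - 16 = -11)
U(x) = -27 (U(x) = -26 - 1 = -27)
r(t) = 58 (r(t) = -11 + 69 = 58)
(719 - 10702)/(U(-35) + 11102) - r(173) = (719 - 10702)/(-27 + 11102) - 1*58 = -9983/11075 - 58 = -652333/11075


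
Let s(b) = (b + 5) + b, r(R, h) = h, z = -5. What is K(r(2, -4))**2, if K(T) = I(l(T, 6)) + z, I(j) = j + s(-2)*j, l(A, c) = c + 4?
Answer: 225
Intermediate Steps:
l(A, c) = 4 + c
s(b) = 5 + 2*b (s(b) = (5 + b) + b = 5 + 2*b)
I(j) = 2*j (I(j) = j + (5 + 2*(-2))*j = j + (5 - 4)*j = j + 1*j = j + j = 2*j)
K(T) = 15 (K(T) = 2*(4 + 6) - 5 = 2*10 - 5 = 20 - 5 = 15)
K(r(2, -4))**2 = 15**2 = 225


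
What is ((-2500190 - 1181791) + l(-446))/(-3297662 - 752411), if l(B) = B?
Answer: 3682427/4050073 ≈ 0.90922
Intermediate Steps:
((-2500190 - 1181791) + l(-446))/(-3297662 - 752411) = ((-2500190 - 1181791) - 446)/(-3297662 - 752411) = (-3681981 - 446)/(-4050073) = -3682427*(-1/4050073) = 3682427/4050073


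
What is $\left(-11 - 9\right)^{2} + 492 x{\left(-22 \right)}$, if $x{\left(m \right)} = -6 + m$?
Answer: $-13376$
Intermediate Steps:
$\left(-11 - 9\right)^{2} + 492 x{\left(-22 \right)} = \left(-11 - 9\right)^{2} + 492 \left(-6 - 22\right) = \left(-20\right)^{2} + 492 \left(-28\right) = 400 - 13776 = -13376$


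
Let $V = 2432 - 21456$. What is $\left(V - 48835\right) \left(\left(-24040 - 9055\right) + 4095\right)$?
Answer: $1967911000$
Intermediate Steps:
$V = -19024$
$\left(V - 48835\right) \left(\left(-24040 - 9055\right) + 4095\right) = \left(-19024 - 48835\right) \left(\left(-24040 - 9055\right) + 4095\right) = - 67859 \left(-33095 + 4095\right) = \left(-67859\right) \left(-29000\right) = 1967911000$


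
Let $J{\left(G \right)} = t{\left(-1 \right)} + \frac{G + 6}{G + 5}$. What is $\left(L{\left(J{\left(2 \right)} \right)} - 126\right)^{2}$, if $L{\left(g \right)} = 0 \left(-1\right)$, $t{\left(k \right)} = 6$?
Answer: $15876$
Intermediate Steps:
$J{\left(G \right)} = 6 + \frac{6 + G}{5 + G}$ ($J{\left(G \right)} = 6 + \frac{G + 6}{G + 5} = 6 + \frac{6 + G}{5 + G}$)
$L{\left(g \right)} = 0$
$\left(L{\left(J{\left(2 \right)} \right)} - 126\right)^{2} = \left(0 - 126\right)^{2} = \left(-126\right)^{2} = 15876$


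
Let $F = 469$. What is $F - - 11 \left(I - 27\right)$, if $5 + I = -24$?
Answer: $-147$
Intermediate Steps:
$I = -29$ ($I = -5 - 24 = -29$)
$F - - 11 \left(I - 27\right) = 469 - - 11 \left(-29 - 27\right) = 469 - \left(-11\right) \left(-56\right) = 469 - 616 = -147$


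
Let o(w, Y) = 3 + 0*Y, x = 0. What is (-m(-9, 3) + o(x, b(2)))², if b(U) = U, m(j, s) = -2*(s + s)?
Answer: 225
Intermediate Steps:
m(j, s) = -4*s
o(w, Y) = 3 (o(w, Y) = 3 + 0 = 3)
(-m(-9, 3) + o(x, b(2)))² = (-(-4)*3 + 3)² = (-1*(-12) + 3)² = (12 + 3)² = 15² = 225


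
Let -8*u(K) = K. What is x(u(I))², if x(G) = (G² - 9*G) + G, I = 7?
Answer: 247009/4096 ≈ 60.305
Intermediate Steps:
u(K) = -K/8
x(G) = G² - 8*G
x(u(I))² = ((-⅛*7)*(-8 - ⅛*7))² = (-7*(-8 - 7/8)/8)² = (-7/8*(-71/8))² = (497/64)² = 247009/4096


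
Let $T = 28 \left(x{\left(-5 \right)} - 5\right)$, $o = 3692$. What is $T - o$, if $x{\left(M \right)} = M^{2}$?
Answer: $-3132$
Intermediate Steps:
$T = 560$ ($T = 28 \left(\left(-5\right)^{2} - 5\right) = 28 \left(25 - 5\right) = 28 \cdot 20 = 560$)
$T - o = 560 - 3692 = -3132$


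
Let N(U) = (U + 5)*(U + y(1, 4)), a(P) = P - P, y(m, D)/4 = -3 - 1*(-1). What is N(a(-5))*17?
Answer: -680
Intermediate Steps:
y(m, D) = -8 (y(m, D) = 4*(-3 - 1*(-1)) = 4*(-3 + 1) = 4*(-2) = -8)
a(P) = 0
N(U) = (-8 + U)*(5 + U) (N(U) = (U + 5)*(U - 8) = (5 + U)*(-8 + U) = (-8 + U)*(5 + U))
N(a(-5))*17 = (-40 + 0² - 3*0)*17 = (-40 + 0 + 0)*17 = -40*17 = -680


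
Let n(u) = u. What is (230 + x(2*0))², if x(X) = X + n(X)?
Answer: 52900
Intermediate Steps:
x(X) = 2*X (x(X) = X + X = 2*X)
(230 + x(2*0))² = (230 + 2*(2*0))² = (230 + 2*0)² = (230 + 0)² = 230² = 52900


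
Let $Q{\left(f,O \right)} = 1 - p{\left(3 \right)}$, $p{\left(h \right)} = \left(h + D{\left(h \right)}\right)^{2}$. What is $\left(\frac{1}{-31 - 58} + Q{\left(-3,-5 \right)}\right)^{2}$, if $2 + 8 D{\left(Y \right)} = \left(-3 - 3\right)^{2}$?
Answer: $\frac{5393580481}{2027776} \approx 2659.9$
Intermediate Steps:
$D{\left(Y \right)} = \frac{17}{4}$ ($D{\left(Y \right)} = - \frac{1}{4} + \frac{\left(-3 - 3\right)^{2}}{8} = - \frac{1}{4} + \frac{\left(-6\right)^{2}}{8} = - \frac{1}{4} + \frac{1}{8} \cdot 36 = - \frac{1}{4} + \frac{9}{2} = \frac{17}{4}$)
$p{\left(h \right)} = \left(\frac{17}{4} + h\right)^{2}$ ($p{\left(h \right)} = \left(h + \frac{17}{4}\right)^{2} = \left(\frac{17}{4} + h\right)^{2}$)
$Q{\left(f,O \right)} = - \frac{825}{16}$ ($Q{\left(f,O \right)} = 1 - \frac{\left(17 + 4 \cdot 3\right)^{2}}{16} = 1 - \frac{\left(17 + 12\right)^{2}}{16} = 1 - \frac{29^{2}}{16} = 1 - \frac{1}{16} \cdot 841 = 1 - \frac{841}{16} = - \frac{825}{16}$)
$\left(\frac{1}{-31 - 58} + Q{\left(-3,-5 \right)}\right)^{2} = \left(\frac{1}{-31 - 58} - \frac{825}{16}\right)^{2} = \left(\frac{1}{-89} - \frac{825}{16}\right)^{2} = \left(- \frac{1}{89} - \frac{825}{16}\right)^{2} = \left(- \frac{73441}{1424}\right)^{2} = \frac{5393580481}{2027776}$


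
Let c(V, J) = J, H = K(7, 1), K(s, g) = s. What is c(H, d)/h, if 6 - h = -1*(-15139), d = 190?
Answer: -190/15133 ≈ -0.012555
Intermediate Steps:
H = 7
h = -15133 (h = 6 - (-1)*(-15139) = 6 - 1*15139 = 6 - 15139 = -15133)
c(H, d)/h = 190/(-15133) = 190*(-1/15133) = -190/15133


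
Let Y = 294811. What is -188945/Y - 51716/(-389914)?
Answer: -4173275361/8210781161 ≈ -0.50827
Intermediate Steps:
-188945/Y - 51716/(-389914) = -188945/294811 - 51716/(-389914) = -188945*1/294811 - 51716*(-1/389914) = -188945/294811 + 3694/27851 = -4173275361/8210781161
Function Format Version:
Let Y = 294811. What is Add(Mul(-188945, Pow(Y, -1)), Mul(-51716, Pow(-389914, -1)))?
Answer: Rational(-4173275361, 8210781161) ≈ -0.50827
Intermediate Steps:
Add(Mul(-188945, Pow(Y, -1)), Mul(-51716, Pow(-389914, -1))) = Add(Mul(-188945, Pow(294811, -1)), Mul(-51716, Pow(-389914, -1))) = Add(Mul(-188945, Rational(1, 294811)), Mul(-51716, Rational(-1, 389914))) = Add(Rational(-188945, 294811), Rational(3694, 27851)) = Rational(-4173275361, 8210781161)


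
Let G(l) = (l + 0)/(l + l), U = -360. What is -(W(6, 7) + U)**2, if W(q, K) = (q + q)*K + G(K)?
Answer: -303601/4 ≈ -75900.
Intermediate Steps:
G(l) = 1/2 (G(l) = l/((2*l)) = l*(1/(2*l)) = 1/2)
W(q, K) = 1/2 + 2*K*q (W(q, K) = (q + q)*K + 1/2 = (2*q)*K + 1/2 = 2*K*q + 1/2 = 1/2 + 2*K*q)
-(W(6, 7) + U)**2 = -((1/2 + 2*7*6) - 360)**2 = -((1/2 + 84) - 360)**2 = -(169/2 - 360)**2 = -(-551/2)**2 = -1*303601/4 = -303601/4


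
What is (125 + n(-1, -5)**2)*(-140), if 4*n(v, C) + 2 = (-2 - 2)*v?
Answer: -17535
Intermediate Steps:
n(v, C) = -1/2 - v (n(v, C) = -1/2 + ((-2 - 2)*v)/4 = -1/2 + (-4*v)/4 = -1/2 - v)
(125 + n(-1, -5)**2)*(-140) = (125 + (-1/2 - 1*(-1))**2)*(-140) = (125 + (-1/2 + 1)**2)*(-140) = (125 + (1/2)**2)*(-140) = (125 + 1/4)*(-140) = (501/4)*(-140) = -17535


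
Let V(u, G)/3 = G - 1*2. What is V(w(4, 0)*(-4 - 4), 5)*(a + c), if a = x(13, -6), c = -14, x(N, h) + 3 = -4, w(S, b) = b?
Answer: -189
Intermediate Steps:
x(N, h) = -7 (x(N, h) = -3 - 4 = -7)
V(u, G) = -6 + 3*G (V(u, G) = 3*(G - 1*2) = 3*(G - 2) = 3*(-2 + G) = -6 + 3*G)
a = -7
V(w(4, 0)*(-4 - 4), 5)*(a + c) = (-6 + 3*5)*(-7 - 14) = (-6 + 15)*(-21) = 9*(-21) = -189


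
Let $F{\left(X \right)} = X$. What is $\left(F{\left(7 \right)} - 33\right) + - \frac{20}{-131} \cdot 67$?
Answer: $- \frac{2066}{131} \approx -15.771$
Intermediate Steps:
$\left(F{\left(7 \right)} - 33\right) + - \frac{20}{-131} \cdot 67 = \left(7 - 33\right) + - \frac{20}{-131} \cdot 67 = -26 + \left(-20\right) \left(- \frac{1}{131}\right) 67 = -26 + \frac{20}{131} \cdot 67 = -26 + \frac{1340}{131} = - \frac{2066}{131}$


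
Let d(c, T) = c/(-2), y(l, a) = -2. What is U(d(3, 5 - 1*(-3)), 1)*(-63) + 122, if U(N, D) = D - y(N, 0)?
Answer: -67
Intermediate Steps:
d(c, T) = -c/2 (d(c, T) = c*(-½) = -c/2)
U(N, D) = 2 + D (U(N, D) = D - 1*(-2) = D + 2 = 2 + D)
U(d(3, 5 - 1*(-3)), 1)*(-63) + 122 = (2 + 1)*(-63) + 122 = 3*(-63) + 122 = -189 + 122 = -67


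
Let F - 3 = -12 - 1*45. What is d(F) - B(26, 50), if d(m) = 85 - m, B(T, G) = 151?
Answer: -12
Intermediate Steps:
F = -54 (F = 3 + (-12 - 1*45) = 3 + (-12 - 45) = 3 - 57 = -54)
d(F) - B(26, 50) = (85 - 1*(-54)) - 1*151 = (85 + 54) - 151 = 139 - 151 = -12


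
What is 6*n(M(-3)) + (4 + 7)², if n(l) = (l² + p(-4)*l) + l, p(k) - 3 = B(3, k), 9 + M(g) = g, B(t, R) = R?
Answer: 985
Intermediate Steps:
M(g) = -9 + g
p(k) = 3 + k
n(l) = l² (n(l) = (l² + (3 - 4)*l) + l = (l² - l) + l = l²)
6*n(M(-3)) + (4 + 7)² = 6*(-9 - 3)² + (4 + 7)² = 6*(-12)² + 11² = 6*144 + 121 = 864 + 121 = 985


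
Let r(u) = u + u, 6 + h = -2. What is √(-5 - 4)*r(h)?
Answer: -48*I ≈ -48.0*I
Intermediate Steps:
h = -8 (h = -6 - 2 = -8)
r(u) = 2*u
√(-5 - 4)*r(h) = √(-5 - 4)*(2*(-8)) = √(-9)*(-16) = (3*I)*(-16) = -48*I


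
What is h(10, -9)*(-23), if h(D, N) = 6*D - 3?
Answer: -1311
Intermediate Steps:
h(D, N) = -3 + 6*D
h(10, -9)*(-23) = (-3 + 6*10)*(-23) = (-3 + 60)*(-23) = 57*(-23) = -1311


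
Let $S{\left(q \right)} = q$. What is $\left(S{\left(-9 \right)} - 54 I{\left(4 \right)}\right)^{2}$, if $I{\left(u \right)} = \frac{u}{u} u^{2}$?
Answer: $762129$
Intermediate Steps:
$I{\left(u \right)} = u^{2}$ ($I{\left(u \right)} = 1 u^{2} = u^{2}$)
$\left(S{\left(-9 \right)} - 54 I{\left(4 \right)}\right)^{2} = \left(-9 - 54 \cdot 4^{2}\right)^{2} = \left(-9 - 864\right)^{2} = \left(-873\right)^{2} = 762129$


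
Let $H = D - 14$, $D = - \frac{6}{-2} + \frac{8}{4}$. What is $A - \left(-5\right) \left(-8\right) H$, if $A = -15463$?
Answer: $-15103$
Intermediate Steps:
$D = 5$ ($D = \left(-6\right) \left(- \frac{1}{2}\right) + 8 \cdot \frac{1}{4} = 3 + 2 = 5$)
$H = -9$ ($H = 5 - 14 = -9$)
$A - \left(-5\right) \left(-8\right) H = -15463 - \left(-5\right) \left(-8\right) \left(-9\right) = -15463 - 40 \left(-9\right) = -15463 - -360 = -15463 + 360 = -15103$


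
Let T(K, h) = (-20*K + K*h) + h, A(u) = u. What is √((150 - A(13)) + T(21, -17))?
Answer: 3*I*√73 ≈ 25.632*I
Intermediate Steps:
T(K, h) = h - 20*K + K*h
√((150 - A(13)) + T(21, -17)) = √((150 - 1*13) + (-17 - 20*21 + 21*(-17))) = √((150 - 13) + (-17 - 420 - 357)) = √(137 - 794) = √(-657) = 3*I*√73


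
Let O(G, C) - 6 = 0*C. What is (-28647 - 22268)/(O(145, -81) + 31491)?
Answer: -50915/31497 ≈ -1.6165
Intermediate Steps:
O(G, C) = 6 (O(G, C) = 6 + 0*C = 6 + 0 = 6)
(-28647 - 22268)/(O(145, -81) + 31491) = (-28647 - 22268)/(6 + 31491) = -50915/31497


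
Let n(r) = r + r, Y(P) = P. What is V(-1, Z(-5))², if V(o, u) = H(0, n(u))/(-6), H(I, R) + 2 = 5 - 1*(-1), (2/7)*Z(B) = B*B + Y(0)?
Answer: 4/9 ≈ 0.44444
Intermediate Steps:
Z(B) = 7*B²/2 (Z(B) = 7*(B*B + 0)/2 = 7*(B² + 0)/2 = 7*B²/2)
n(r) = 2*r
H(I, R) = 4 (H(I, R) = -2 + (5 - 1*(-1)) = -2 + (5 + 1) = -2 + 6 = 4)
V(o, u) = -⅔ (V(o, u) = 4/(-6) = 4*(-⅙) = -⅔)
V(-1, Z(-5))² = (-⅔)² = 4/9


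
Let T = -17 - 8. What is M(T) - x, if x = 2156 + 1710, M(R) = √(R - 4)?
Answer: -3866 + I*√29 ≈ -3866.0 + 5.3852*I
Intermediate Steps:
T = -25
M(R) = √(-4 + R)
x = 3866
M(T) - x = √(-4 - 25) - 1*3866 = √(-29) - 3866 = I*√29 - 3866 = -3866 + I*√29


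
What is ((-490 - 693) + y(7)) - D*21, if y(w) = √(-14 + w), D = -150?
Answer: 1967 + I*√7 ≈ 1967.0 + 2.6458*I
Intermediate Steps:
((-490 - 693) + y(7)) - D*21 = ((-490 - 693) + √(-14 + 7)) - (-150)*21 = (-1183 + √(-7)) - 1*(-3150) = (-1183 + I*√7) + 3150 = 1967 + I*√7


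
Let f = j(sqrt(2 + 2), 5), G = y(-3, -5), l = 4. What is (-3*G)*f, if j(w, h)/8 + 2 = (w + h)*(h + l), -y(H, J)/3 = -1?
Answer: -4392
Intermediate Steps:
y(H, J) = 3 (y(H, J) = -3*(-1) = 3)
j(w, h) = -16 + 8*(4 + h)*(h + w) (j(w, h) = -16 + 8*((w + h)*(h + 4)) = -16 + 8*((h + w)*(4 + h)) = -16 + 8*((4 + h)*(h + w)) = -16 + 8*(4 + h)*(h + w))
G = 3
f = 488 (f = -16 + 8*5**2 + 32*5 + 32*sqrt(2 + 2) + 8*5*sqrt(2 + 2) = -16 + 8*25 + 160 + 32*sqrt(4) + 8*5*sqrt(4) = -16 + 200 + 160 + 32*2 + 8*5*2 = -16 + 200 + 160 + 64 + 80 = 488)
(-3*G)*f = -3*3*488 = -9*488 = -4392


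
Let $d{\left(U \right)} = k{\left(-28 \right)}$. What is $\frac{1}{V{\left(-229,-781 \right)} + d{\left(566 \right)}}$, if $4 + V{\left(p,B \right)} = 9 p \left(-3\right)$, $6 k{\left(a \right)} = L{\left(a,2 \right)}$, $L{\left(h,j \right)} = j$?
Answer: $\frac{3}{18538} \approx 0.00016183$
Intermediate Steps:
$k{\left(a \right)} = \frac{1}{3}$ ($k{\left(a \right)} = \frac{1}{6} \cdot 2 = \frac{1}{3}$)
$d{\left(U \right)} = \frac{1}{3}$
$V{\left(p,B \right)} = -4 - 27 p$ ($V{\left(p,B \right)} = -4 + 9 p \left(-3\right) = -4 - 27 p$)
$\frac{1}{V{\left(-229,-781 \right)} + d{\left(566 \right)}} = \frac{1}{\left(-4 - -6183\right) + \frac{1}{3}} = \frac{1}{\left(-4 + 6183\right) + \frac{1}{3}} = \frac{1}{6179 + \frac{1}{3}} = \frac{1}{\frac{18538}{3}} = \frac{3}{18538}$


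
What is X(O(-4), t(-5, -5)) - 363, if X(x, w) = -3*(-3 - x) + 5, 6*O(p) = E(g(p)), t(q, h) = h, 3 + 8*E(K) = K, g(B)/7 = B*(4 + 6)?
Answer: -5867/16 ≈ -366.69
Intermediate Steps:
g(B) = 70*B (g(B) = 7*(B*(4 + 6)) = 7*(B*10) = 7*(10*B) = 70*B)
E(K) = -3/8 + K/8
O(p) = -1/16 + 35*p/24 (O(p) = (-3/8 + (70*p)/8)/6 = (-3/8 + 35*p/4)/6 = -1/16 + 35*p/24)
X(x, w) = 14 + 3*x (X(x, w) = (9 + 3*x) + 5 = 14 + 3*x)
X(O(-4), t(-5, -5)) - 363 = (14 + 3*(-1/16 + (35/24)*(-4))) - 363 = (14 + 3*(-1/16 - 35/6)) - 363 = (14 + 3*(-283/48)) - 363 = (14 - 283/16) - 363 = -59/16 - 363 = -5867/16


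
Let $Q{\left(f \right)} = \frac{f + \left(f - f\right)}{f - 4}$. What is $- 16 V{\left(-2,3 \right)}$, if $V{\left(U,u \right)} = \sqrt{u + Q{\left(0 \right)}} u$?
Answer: $- 48 \sqrt{3} \approx -83.138$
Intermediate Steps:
$Q{\left(f \right)} = \frac{f}{-4 + f}$ ($Q{\left(f \right)} = \frac{f + 0}{-4 + f} = \frac{f}{-4 + f}$)
$V{\left(U,u \right)} = u^{\frac{3}{2}}$ ($V{\left(U,u \right)} = \sqrt{u + \frac{0}{-4 + 0}} u = \sqrt{u + \frac{0}{-4}} u = \sqrt{u + 0 \left(- \frac{1}{4}\right)} u = \sqrt{u + 0} u = \sqrt{u} u = u^{\frac{3}{2}}$)
$- 16 V{\left(-2,3 \right)} = - 16 \cdot 3^{\frac{3}{2}} = - 16 \cdot 3 \sqrt{3} = - 48 \sqrt{3}$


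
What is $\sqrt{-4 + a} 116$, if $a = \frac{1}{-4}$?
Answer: $58 i \sqrt{17} \approx 239.14 i$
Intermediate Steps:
$a = - \frac{1}{4} \approx -0.25$
$\sqrt{-4 + a} 116 = \sqrt{-4 - \frac{1}{4}} \cdot 116 = \sqrt{- \frac{17}{4}} \cdot 116 = \frac{i \sqrt{17}}{2} \cdot 116 = 58 i \sqrt{17}$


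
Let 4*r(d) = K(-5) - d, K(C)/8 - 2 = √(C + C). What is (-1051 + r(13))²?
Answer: 17647761/16 - 4201*I*√10 ≈ 1.103e+6 - 13285.0*I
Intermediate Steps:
K(C) = 16 + 8*√2*√C (K(C) = 16 + 8*√(C + C) = 16 + 8*√(2*C) = 16 + 8*(√2*√C) = 16 + 8*√2*√C)
r(d) = 4 - d/4 + 2*I*√10 (r(d) = ((16 + 8*√2*√(-5)) - d)/4 = ((16 + 8*√2*(I*√5)) - d)/4 = ((16 + 8*I*√10) - d)/4 = (16 - d + 8*I*√10)/4 = 4 - d/4 + 2*I*√10)
(-1051 + r(13))² = (-1051 + (4 - ¼*13 + 2*I*√10))² = (-1051 + (4 - 13/4 + 2*I*√10))² = (-1051 + (¾ + 2*I*√10))² = (-4201/4 + 2*I*√10)²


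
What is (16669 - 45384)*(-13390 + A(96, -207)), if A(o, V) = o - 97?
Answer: 384522565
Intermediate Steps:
A(o, V) = -97 + o
(16669 - 45384)*(-13390 + A(96, -207)) = (16669 - 45384)*(-13390 + (-97 + 96)) = -28715*(-13390 - 1) = -28715*(-13391) = 384522565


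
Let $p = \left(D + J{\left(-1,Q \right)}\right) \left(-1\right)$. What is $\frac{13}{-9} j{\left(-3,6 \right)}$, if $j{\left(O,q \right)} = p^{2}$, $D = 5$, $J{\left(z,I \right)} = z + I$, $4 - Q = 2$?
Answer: $-52$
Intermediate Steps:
$Q = 2$ ($Q = 4 - 2 = 2$)
$J{\left(z,I \right)} = I + z$
$p = -6$ ($p = \left(5 + \left(2 - 1\right)\right) \left(-1\right) = \left(5 + 1\right) \left(-1\right) = 6 \left(-1\right) = -6$)
$j{\left(O,q \right)} = 36$ ($j{\left(O,q \right)} = \left(-6\right)^{2} = 36$)
$\frac{13}{-9} j{\left(-3,6 \right)} = \frac{13}{-9} \cdot 36 = 13 \left(- \frac{1}{9}\right) 36 = \left(- \frac{13}{9}\right) 36 = -52$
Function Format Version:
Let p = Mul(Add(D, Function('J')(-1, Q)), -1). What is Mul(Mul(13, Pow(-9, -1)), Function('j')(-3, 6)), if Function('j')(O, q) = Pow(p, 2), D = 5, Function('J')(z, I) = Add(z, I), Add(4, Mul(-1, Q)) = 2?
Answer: -52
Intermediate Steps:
Q = 2 (Q = Add(4, Mul(-1, 2)) = Add(4, -2) = 2)
Function('J')(z, I) = Add(I, z)
p = -6 (p = Mul(Add(5, Add(2, -1)), -1) = Mul(Add(5, 1), -1) = Mul(6, -1) = -6)
Function('j')(O, q) = 36 (Function('j')(O, q) = Pow(-6, 2) = 36)
Mul(Mul(13, Pow(-9, -1)), Function('j')(-3, 6)) = Mul(Mul(13, Pow(-9, -1)), 36) = Mul(Mul(13, Rational(-1, 9)), 36) = Mul(Rational(-13, 9), 36) = -52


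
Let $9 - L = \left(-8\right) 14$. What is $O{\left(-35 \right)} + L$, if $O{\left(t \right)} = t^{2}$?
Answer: $1346$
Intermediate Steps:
$L = 121$ ($L = 9 - \left(-8\right) 14 = 9 - -112 = 9 + 112 = 121$)
$O{\left(-35 \right)} + L = \left(-35\right)^{2} + 121 = 1225 + 121 = 1346$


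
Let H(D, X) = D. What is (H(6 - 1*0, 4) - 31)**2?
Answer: 625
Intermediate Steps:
(H(6 - 1*0, 4) - 31)**2 = ((6 - 1*0) - 31)**2 = ((6 + 0) - 31)**2 = (6 - 31)**2 = (-25)**2 = 625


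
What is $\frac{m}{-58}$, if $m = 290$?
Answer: $-5$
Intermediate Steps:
$\frac{m}{-58} = \frac{290}{-58} = 290 \left(- \frac{1}{58}\right) = -5$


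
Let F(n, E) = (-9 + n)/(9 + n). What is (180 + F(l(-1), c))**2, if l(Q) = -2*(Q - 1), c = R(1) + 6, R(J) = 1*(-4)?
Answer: 5452225/169 ≈ 32262.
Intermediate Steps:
R(J) = -4
c = 2 (c = -4 + 6 = 2)
l(Q) = 2 - 2*Q (l(Q) = -2*(-1 + Q) = 2 - 2*Q)
F(n, E) = (-9 + n)/(9 + n)
(180 + F(l(-1), c))**2 = (180 + (-9 + (2 - 2*(-1)))/(9 + (2 - 2*(-1))))**2 = (180 + (-9 + (2 + 2))/(9 + (2 + 2)))**2 = (180 + (-9 + 4)/(9 + 4))**2 = (180 - 5/13)**2 = (2335/13)**2 = 5452225/169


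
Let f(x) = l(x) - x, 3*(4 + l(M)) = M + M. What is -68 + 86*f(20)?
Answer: -2956/3 ≈ -985.33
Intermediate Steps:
l(M) = -4 + 2*M/3 (l(M) = -4 + (M + M)/3 = -4 + (2*M)/3 = -4 + 2*M/3)
f(x) = -4 - x/3 (f(x) = (-4 + 2*x/3) - x = -4 - x/3)
-68 + 86*f(20) = -68 + 86*(-4 - ⅓*20) = -68 + 86*(-4 - 20/3) = -68 + 86*(-32/3) = -68 - 2752/3 = -2956/3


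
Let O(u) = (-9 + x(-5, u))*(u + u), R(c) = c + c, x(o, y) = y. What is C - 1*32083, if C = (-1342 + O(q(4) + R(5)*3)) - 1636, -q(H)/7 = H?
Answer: -35089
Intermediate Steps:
q(H) = -7*H
R(c) = 2*c
O(u) = 2*u*(-9 + u) (O(u) = (-9 + u)*(u + u) = (-9 + u)*(2*u) = 2*u*(-9 + u))
C = -3006 (C = (-1342 + 2*(-7*4 + (2*5)*3)*(-9 + (-7*4 + (2*5)*3))) - 1636 = (-1342 + 2*(-28 + 10*3)*(-9 + (-28 + 10*3))) - 1636 = (-1342 + 2*(-28 + 30)*(-9 + (-28 + 30))) - 1636 = (-1342 + 2*2*(-9 + 2)) - 1636 = (-1342 + 2*2*(-7)) - 1636 = (-1342 - 28) - 1636 = -1370 - 1636 = -3006)
C - 1*32083 = -3006 - 1*32083 = -3006 - 32083 = -35089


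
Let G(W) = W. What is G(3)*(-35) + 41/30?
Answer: -3109/30 ≈ -103.63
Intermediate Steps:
G(3)*(-35) + 41/30 = 3*(-35) + 41/30 = -105 + 41*(1/30) = -105 + 41/30 = -3109/30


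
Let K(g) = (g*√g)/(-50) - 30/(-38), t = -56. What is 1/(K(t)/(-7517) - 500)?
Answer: -910643464896875/455321828091123567 + 542727400*I*√14/455321828091123567 ≈ -0.002 + 4.4599e-9*I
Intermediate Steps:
K(g) = 15/19 - g^(3/2)/50 (K(g) = g^(3/2)*(-1/50) - 30*(-1/38) = -g^(3/2)/50 + 15/19 = 15/19 - g^(3/2)/50)
1/(K(t)/(-7517) - 500) = 1/((15/19 - (-56)*I*√14/25)/(-7517) - 500) = 1/((15/19 - (-56)*I*√14/25)*(-1/7517) - 500) = 1/((15/19 + 56*I*√14/25)*(-1/7517) - 500) = 1/((-15/142823 - 56*I*√14/187925) - 500) = 1/(-71411515/142823 - 56*I*√14/187925)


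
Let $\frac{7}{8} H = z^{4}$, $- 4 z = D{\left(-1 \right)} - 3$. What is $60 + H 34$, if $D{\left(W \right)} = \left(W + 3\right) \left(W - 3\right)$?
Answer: $\frac{255617}{112} \approx 2282.3$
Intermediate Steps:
$D{\left(W \right)} = \left(-3 + W\right) \left(3 + W\right)$ ($D{\left(W \right)} = \left(3 + W\right) \left(-3 + W\right) = \left(-3 + W\right) \left(3 + W\right)$)
$z = \frac{11}{4}$ ($z = - \frac{\left(-9 + \left(-1\right)^{2}\right) - 3}{4} = - \frac{\left(-9 + 1\right) - 3}{4} = - \frac{-8 - 3}{4} = \left(- \frac{1}{4}\right) \left(-11\right) = \frac{11}{4} \approx 2.75$)
$H = \frac{14641}{224}$ ($H = \frac{8 \left(\frac{11}{4}\right)^{4}}{7} = \frac{8}{7} \cdot \frac{14641}{256} = \frac{14641}{224} \approx 65.362$)
$60 + H 34 = 60 + \frac{14641}{224} \cdot 34 = 60 + \frac{248897}{112} = \frac{255617}{112}$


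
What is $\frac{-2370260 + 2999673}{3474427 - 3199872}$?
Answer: $\frac{629413}{274555} \approx 2.2925$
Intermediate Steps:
$\frac{-2370260 + 2999673}{3474427 - 3199872} = \frac{629413}{274555}$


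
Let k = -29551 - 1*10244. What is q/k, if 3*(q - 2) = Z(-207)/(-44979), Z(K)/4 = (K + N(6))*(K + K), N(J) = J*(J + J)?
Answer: -5146/596646435 ≈ -8.6249e-6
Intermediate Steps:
N(J) = 2*J² (N(J) = J*(2*J) = 2*J²)
Z(K) = 8*K*(72 + K) (Z(K) = 4*((K + 2*6²)*(K + K)) = 4*((K + 2*36)*(2*K)) = 4*((K + 72)*(2*K)) = 4*((72 + K)*(2*K)) = 4*(2*K*(72 + K)) = 8*K*(72 + K))
q = 5146/14993 (q = 2 + ((8*(-207)*(72 - 207))/(-44979))/3 = 2 + ((8*(-207)*(-135))*(-1/44979))/3 = 2 + (223560*(-1/44979))/3 = 2 + (⅓)*(-74520/14993) = 2 - 24840/14993 = 5146/14993 ≈ 0.34323)
k = -39795 (k = -29551 - 10244 = -39795)
q/k = (5146/14993)/(-39795) = (5146/14993)*(-1/39795) = -5146/596646435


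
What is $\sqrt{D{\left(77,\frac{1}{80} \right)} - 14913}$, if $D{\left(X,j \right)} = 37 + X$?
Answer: $i \sqrt{14799} \approx 121.65 i$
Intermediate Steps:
$\sqrt{D{\left(77,\frac{1}{80} \right)} - 14913} = \sqrt{\left(37 + 77\right) - 14913} = \sqrt{114 - 14913} = \sqrt{-14799} = i \sqrt{14799}$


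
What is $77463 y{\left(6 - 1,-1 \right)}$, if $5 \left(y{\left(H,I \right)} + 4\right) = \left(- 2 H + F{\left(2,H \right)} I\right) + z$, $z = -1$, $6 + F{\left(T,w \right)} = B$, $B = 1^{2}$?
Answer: $- \frac{2014038}{5} \approx -4.0281 \cdot 10^{5}$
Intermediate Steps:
$B = 1$
$F{\left(T,w \right)} = -5$ ($F{\left(T,w \right)} = -6 + 1 = -5$)
$y{\left(H,I \right)} = - \frac{21}{5} - I - \frac{2 H}{5}$ ($y{\left(H,I \right)} = -4 + \frac{\left(- 2 H - 5 I\right) - 1}{5} = -4 + \frac{\left(- 5 I - 2 H\right) - 1}{5} = -4 + \frac{-1 - 5 I - 2 H}{5} = -4 - \left(\frac{1}{5} + I + \frac{2 H}{5}\right) = - \frac{21}{5} - I - \frac{2 H}{5}$)
$77463 y{\left(6 - 1,-1 \right)} = 77463 \left(- \frac{21}{5} - -1 - \frac{2 \left(6 - 1\right)}{5}\right) = 77463 \left(- \frac{21}{5} + 1 - \frac{2 \left(6 - 1\right)}{5}\right) = 77463 \left(- \frac{21}{5} + 1 - 2\right) = 77463 \left(- \frac{26}{5}\right) = - \frac{2014038}{5}$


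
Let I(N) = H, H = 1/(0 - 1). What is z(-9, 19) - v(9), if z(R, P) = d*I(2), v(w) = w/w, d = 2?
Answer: -3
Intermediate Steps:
H = -1 (H = 1/(-1) = -1)
I(N) = -1
v(w) = 1
z(R, P) = -2 (z(R, P) = 2*(-1) = -2)
z(-9, 19) - v(9) = -2 - 1*1 = -2 - 1 = -3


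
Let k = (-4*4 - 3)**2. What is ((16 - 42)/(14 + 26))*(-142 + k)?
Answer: -2847/20 ≈ -142.35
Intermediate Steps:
k = 361 (k = (-16 - 3)**2 = (-19)**2 = 361)
((16 - 42)/(14 + 26))*(-142 + k) = ((16 - 42)/(14 + 26))*(-142 + 361) = -26/40*219 = -26*1/40*219 = -13/20*219 = -2847/20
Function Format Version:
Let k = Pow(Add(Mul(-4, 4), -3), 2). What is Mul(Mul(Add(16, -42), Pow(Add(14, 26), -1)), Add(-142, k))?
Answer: Rational(-2847, 20) ≈ -142.35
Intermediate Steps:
k = 361 (k = Pow(Add(-16, -3), 2) = Pow(-19, 2) = 361)
Mul(Mul(Add(16, -42), Pow(Add(14, 26), -1)), Add(-142, k)) = Mul(Mul(Add(16, -42), Pow(Add(14, 26), -1)), Add(-142, 361)) = Mul(Mul(-26, Pow(40, -1)), 219) = Mul(Mul(-26, Rational(1, 40)), 219) = Mul(Rational(-13, 20), 219) = Rational(-2847, 20)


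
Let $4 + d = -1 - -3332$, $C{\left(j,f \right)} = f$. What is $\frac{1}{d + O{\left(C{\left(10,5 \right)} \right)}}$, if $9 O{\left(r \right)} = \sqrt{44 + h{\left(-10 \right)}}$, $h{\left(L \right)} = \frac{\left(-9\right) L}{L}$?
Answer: $\frac{269487}{896583214} - \frac{9 \sqrt{35}}{896583214} \approx 0.00030051$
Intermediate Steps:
$h{\left(L \right)} = -9$
$O{\left(r \right)} = \frac{\sqrt{35}}{9}$ ($O{\left(r \right)} = \frac{\sqrt{44 - 9}}{9} = \frac{\sqrt{35}}{9}$)
$d = 3327$ ($d = -4 - -3331 = -4 + \left(-1 + 3332\right) = -4 + 3331 = 3327$)
$\frac{1}{d + O{\left(C{\left(10,5 \right)} \right)}} = \frac{1}{3327 + \frac{\sqrt{35}}{9}}$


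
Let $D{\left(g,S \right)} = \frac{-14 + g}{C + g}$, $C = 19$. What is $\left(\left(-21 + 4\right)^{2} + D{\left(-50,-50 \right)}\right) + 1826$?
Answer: $\frac{65629}{31} \approx 2117.1$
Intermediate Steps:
$D{\left(g,S \right)} = \frac{-14 + g}{19 + g}$
$\left(\left(-21 + 4\right)^{2} + D{\left(-50,-50 \right)}\right) + 1826 = \left(\left(-21 + 4\right)^{2} + \frac{-14 - 50}{19 - 50}\right) + 1826 = \left(\left(-17\right)^{2} + \frac{1}{-31} \left(-64\right)\right) + 1826 = \left(289 - - \frac{64}{31}\right) + 1826 = \left(289 + \frac{64}{31}\right) + 1826 = \frac{9023}{31} + 1826 = \frac{65629}{31}$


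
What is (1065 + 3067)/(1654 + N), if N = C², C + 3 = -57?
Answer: 2066/2627 ≈ 0.78645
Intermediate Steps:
C = -60 (C = -3 - 57 = -60)
N = 3600 (N = (-60)² = 3600)
(1065 + 3067)/(1654 + N) = (1065 + 3067)/(1654 + 3600) = 4132/5254 = 4132*(1/5254) = 2066/2627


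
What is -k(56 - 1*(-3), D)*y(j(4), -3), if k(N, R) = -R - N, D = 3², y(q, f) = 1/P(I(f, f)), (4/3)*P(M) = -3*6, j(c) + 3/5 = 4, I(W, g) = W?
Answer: -136/27 ≈ -5.0370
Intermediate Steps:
j(c) = 17/5 (j(c) = -⅗ + 4 = 17/5)
P(M) = -27/2 (P(M) = 3*(-3*6)/4 = (¾)*(-18) = -27/2)
y(q, f) = -2/27 (y(q, f) = 1/(-27/2) = -2/27)
D = 9
k(N, R) = -N - R
-k(56 - 1*(-3), D)*y(j(4), -3) = -(-(56 - 1*(-3)) - 1*9)*(-2)/27 = -(-(56 + 3) - 9)*(-2)/27 = -(-1*59 - 9)*(-2)/27 = -(-59 - 9)*(-2)/27 = -(-68)*(-2)/27 = -1*136/27 = -136/27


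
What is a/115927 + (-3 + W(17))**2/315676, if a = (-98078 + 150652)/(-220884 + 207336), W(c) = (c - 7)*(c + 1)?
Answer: 12297018253915/123948523785324 ≈ 0.099211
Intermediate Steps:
W(c) = (1 + c)*(-7 + c) (W(c) = (-7 + c)*(1 + c) = (1 + c)*(-7 + c))
a = -26287/6774 (a = 52574/(-13548) = 52574*(-1/13548) = -26287/6774 ≈ -3.8806)
a/115927 + (-3 + W(17))**2/315676 = -26287/6774/115927 + (-3 + (-7 + 17**2 - 6*17))**2/315676 = -26287/6774*1/115927 + (-3 + (-7 + 289 - 102))**2*(1/315676) = -26287/785289498 + (-3 + 180)**2*(1/315676) = -26287/785289498 + 177**2*(1/315676) = -26287/785289498 + 31329*(1/315676) = -26287/785289498 + 31329/315676 = 12297018253915/123948523785324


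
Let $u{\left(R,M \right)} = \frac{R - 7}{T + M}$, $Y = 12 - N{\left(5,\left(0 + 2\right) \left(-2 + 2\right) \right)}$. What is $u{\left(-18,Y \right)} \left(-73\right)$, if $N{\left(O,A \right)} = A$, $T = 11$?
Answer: $\frac{1825}{23} \approx 79.348$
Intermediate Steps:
$Y = 12$ ($Y = 12 - \left(0 + 2\right) \left(-2 + 2\right) = 12 - 2 \cdot 0 = 12 - 0 = 12 + 0 = 12$)
$u{\left(R,M \right)} = \frac{-7 + R}{11 + M}$ ($u{\left(R,M \right)} = \frac{R - 7}{11 + M} = \frac{-7 + R}{11 + M}$)
$u{\left(-18,Y \right)} \left(-73\right) = \frac{-7 - 18}{11 + 12} \left(-73\right) = \frac{1}{23} \left(-25\right) \left(-73\right) = \left(- \frac{25}{23}\right) \left(-73\right) = \frac{1825}{23}$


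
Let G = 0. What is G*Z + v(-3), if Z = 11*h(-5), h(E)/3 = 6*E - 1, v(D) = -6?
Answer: -6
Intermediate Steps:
h(E) = -3 + 18*E (h(E) = 3*(6*E - 1) = 3*(-1 + 6*E) = -3 + 18*E)
Z = -1023 (Z = 11*(-3 + 18*(-5)) = 11*(-3 - 90) = 11*(-93) = -1023)
G*Z + v(-3) = 0*(-1023) - 6 = 0 - 6 = -6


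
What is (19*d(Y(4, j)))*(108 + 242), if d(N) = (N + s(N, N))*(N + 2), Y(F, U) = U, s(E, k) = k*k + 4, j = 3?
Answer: 532000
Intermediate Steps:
s(E, k) = 4 + k² (s(E, k) = k² + 4 = 4 + k²)
d(N) = (2 + N)*(4 + N + N²) (d(N) = (N + (4 + N²))*(N + 2) = (4 + N + N²)*(2 + N) = (2 + N)*(4 + N + N²))
(19*d(Y(4, j)))*(108 + 242) = (19*(8 + 3³ + 3*3² + 6*3))*(108 + 242) = (19*(8 + 27 + 3*9 + 18))*350 = (19*(8 + 27 + 27 + 18))*350 = (19*80)*350 = 1520*350 = 532000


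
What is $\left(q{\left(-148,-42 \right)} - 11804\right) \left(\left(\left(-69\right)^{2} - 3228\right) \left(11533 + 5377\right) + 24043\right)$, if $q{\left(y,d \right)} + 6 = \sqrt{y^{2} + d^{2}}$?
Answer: $-306434932130 + 51894146 \sqrt{5917} \approx -3.0244 \cdot 10^{11}$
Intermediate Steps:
$q{\left(y,d \right)} = -6 + \sqrt{d^{2} + y^{2}}$ ($q{\left(y,d \right)} = -6 + \sqrt{y^{2} + d^{2}} = -6 + \sqrt{d^{2} + y^{2}}$)
$\left(q{\left(-148,-42 \right)} - 11804\right) \left(\left(\left(-69\right)^{2} - 3228\right) \left(11533 + 5377\right) + 24043\right) = \left(\left(-6 + \sqrt{\left(-42\right)^{2} + \left(-148\right)^{2}}\right) - 11804\right) \left(\left(\left(-69\right)^{2} - 3228\right) \left(11533 + 5377\right) + 24043\right) = \left(\left(-6 + \sqrt{1764 + 21904}\right) - 11804\right) \left(\left(4761 - 3228\right) 16910 + 24043\right) = \left(\left(-6 + \sqrt{23668}\right) - 11804\right) \left(1533 \cdot 16910 + 24043\right) = \left(\left(-6 + 2 \sqrt{5917}\right) - 11804\right) \left(25923030 + 24043\right) = \left(-11810 + 2 \sqrt{5917}\right) 25947073 = -306434932130 + 51894146 \sqrt{5917}$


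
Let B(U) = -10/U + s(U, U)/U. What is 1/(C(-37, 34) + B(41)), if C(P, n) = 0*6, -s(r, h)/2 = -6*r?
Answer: 41/482 ≈ 0.085062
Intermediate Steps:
s(r, h) = 12*r (s(r, h) = -(-12)*r = 12*r)
B(U) = 12 - 10/U (B(U) = -10/U + (12*U)/U = -10/U + 12 = 12 - 10/U)
C(P, n) = 0
1/(C(-37, 34) + B(41)) = 1/(0 + (12 - 10/41)) = 1/(0 + 482/41) = 1/(482/41) = 41/482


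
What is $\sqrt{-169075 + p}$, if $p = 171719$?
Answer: $2 \sqrt{661} \approx 51.42$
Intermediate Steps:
$\sqrt{-169075 + p} = \sqrt{-169075 + 171719} = \sqrt{2644} = 2 \sqrt{661}$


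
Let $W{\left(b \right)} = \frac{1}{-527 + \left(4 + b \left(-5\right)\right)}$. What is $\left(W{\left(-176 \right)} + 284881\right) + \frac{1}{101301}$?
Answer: $\frac{3434188925425}{12054819} \approx 2.8488 \cdot 10^{5}$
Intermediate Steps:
$W{\left(b \right)} = \frac{1}{-523 - 5 b}$ ($W{\left(b \right)} = \frac{1}{-527 - \left(-4 + 5 b\right)} = \frac{1}{-523 - 5 b}$)
$\left(W{\left(-176 \right)} + 284881\right) + \frac{1}{101301} = \left(- \frac{1}{523 + 5 \left(-176\right)} + 284881\right) + \frac{1}{101301} = \left(- \frac{1}{523 - 880} + 284881\right) + \frac{1}{101301} = \left(- \frac{1}{-357} + 284881\right) + \frac{1}{101301} = \left(\left(-1\right) \left(- \frac{1}{357}\right) + 284881\right) + \frac{1}{101301} = \left(\frac{1}{357} + 284881\right) + \frac{1}{101301} = \frac{101702518}{357} + \frac{1}{101301} = \frac{3434188925425}{12054819}$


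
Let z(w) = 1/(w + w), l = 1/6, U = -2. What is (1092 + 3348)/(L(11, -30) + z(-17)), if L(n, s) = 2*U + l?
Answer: -226440/197 ≈ -1149.4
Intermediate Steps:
l = 1/6 ≈ 0.16667
L(n, s) = -23/6 (L(n, s) = 2*(-2) + 1/6 = -4 + 1/6 = -23/6)
z(w) = 1/(2*w)
(1092 + 3348)/(L(11, -30) + z(-17)) = (1092 + 3348)/(-23/6 + (1/2)/(-17)) = 4440/(-23/6 + (1/2)*(-1/17)) = 4440/(-23/6 - 1/34) = 4440/(-197/51) = 4440*(-51/197) = -226440/197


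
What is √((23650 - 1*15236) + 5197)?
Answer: √13611 ≈ 116.67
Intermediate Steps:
√((23650 - 1*15236) + 5197) = √((23650 - 15236) + 5197) = √(8414 + 5197) = √13611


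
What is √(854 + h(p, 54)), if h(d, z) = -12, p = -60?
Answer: √842 ≈ 29.017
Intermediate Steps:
√(854 + h(p, 54)) = √(854 - 12) = √842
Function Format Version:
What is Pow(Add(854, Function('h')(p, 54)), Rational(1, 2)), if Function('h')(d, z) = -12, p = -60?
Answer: Pow(842, Rational(1, 2)) ≈ 29.017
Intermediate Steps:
Pow(Add(854, Function('h')(p, 54)), Rational(1, 2)) = Pow(Add(854, -12), Rational(1, 2)) = Pow(842, Rational(1, 2))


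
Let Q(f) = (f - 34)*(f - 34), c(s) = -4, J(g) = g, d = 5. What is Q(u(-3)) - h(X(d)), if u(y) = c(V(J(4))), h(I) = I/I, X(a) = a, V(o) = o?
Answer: 1443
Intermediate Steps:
h(I) = 1
u(y) = -4
Q(f) = (-34 + f)² (Q(f) = (-34 + f)*(-34 + f) = (-34 + f)²)
Q(u(-3)) - h(X(d)) = (-34 - 4)² - 1*1 = (-38)² - 1 = 1444 - 1 = 1443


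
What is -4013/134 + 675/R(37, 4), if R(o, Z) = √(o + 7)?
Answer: -4013/134 + 675*√11/22 ≈ 71.812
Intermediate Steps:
R(o, Z) = √(7 + o)
-4013/134 + 675/R(37, 4) = -4013/134 + 675/(√(7 + 37)) = -4013*1/134 + 675/(√44) = -4013/134 + 675/((2*√11)) = -4013/134 + 675*(√11/22) = -4013/134 + 675*√11/22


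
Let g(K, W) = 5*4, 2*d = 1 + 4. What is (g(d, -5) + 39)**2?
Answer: 3481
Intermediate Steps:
d = 5/2 (d = (1 + 4)/2 = (1/2)*5 = 5/2 ≈ 2.5000)
g(K, W) = 20
(g(d, -5) + 39)**2 = (20 + 39)**2 = 59**2 = 3481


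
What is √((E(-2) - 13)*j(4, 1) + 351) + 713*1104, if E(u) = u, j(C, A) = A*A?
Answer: 787152 + 4*√21 ≈ 7.8717e+5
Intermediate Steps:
j(C, A) = A²
√((E(-2) - 13)*j(4, 1) + 351) + 713*1104 = √((-2 - 13)*1² + 351) + 713*1104 = √(-15*1 + 351) + 787152 = √(-15 + 351) + 787152 = √336 + 787152 = 4*√21 + 787152 = 787152 + 4*√21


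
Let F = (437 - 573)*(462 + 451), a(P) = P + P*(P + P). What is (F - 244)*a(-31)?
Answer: -235263092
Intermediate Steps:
a(P) = P + 2*P² (a(P) = P + P*(2*P) = P + 2*P²)
F = -124168 (F = -136*913 = -124168)
(F - 244)*a(-31) = (-124168 - 244)*(-31*(1 + 2*(-31))) = -(-3856772)*(1 - 62) = -(-3856772)*(-61) = -124412*1891 = -235263092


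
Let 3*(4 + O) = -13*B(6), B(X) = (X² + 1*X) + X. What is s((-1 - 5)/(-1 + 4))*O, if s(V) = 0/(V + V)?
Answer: 0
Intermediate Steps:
B(X) = X² + 2*X (B(X) = (X² + X) + X = (X + X²) + X = X² + 2*X)
s(V) = 0 (s(V) = 0/((2*V)) = 0*(1/(2*V)) = 0)
O = -212 (O = -4 + (-78*(2 + 6))/3 = -4 + (-78*8)/3 = -4 + (-13*48)/3 = -4 + (⅓)*(-624) = -4 - 208 = -212)
s((-1 - 5)/(-1 + 4))*O = 0*(-212) = 0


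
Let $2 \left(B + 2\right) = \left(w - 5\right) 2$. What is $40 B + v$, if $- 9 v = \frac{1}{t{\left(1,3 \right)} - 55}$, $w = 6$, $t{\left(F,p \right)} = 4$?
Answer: $- \frac{18359}{459} \approx -39.998$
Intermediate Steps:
$B = -1$ ($B = -2 + \frac{\left(6 - 5\right) 2}{2} = -2 + \frac{1 \cdot 2}{2} = -2 + \frac{1}{2} \cdot 2 = -2 + 1 = -1$)
$v = \frac{1}{459}$ ($v = - \frac{1}{9 \left(4 - 55\right)} = - \frac{1}{9 \left(-51\right)} = \left(- \frac{1}{9}\right) \left(- \frac{1}{51}\right) = \frac{1}{459} \approx 0.0021787$)
$40 B + v = 40 \left(-1\right) + \frac{1}{459} = -40 + \frac{1}{459} = - \frac{18359}{459}$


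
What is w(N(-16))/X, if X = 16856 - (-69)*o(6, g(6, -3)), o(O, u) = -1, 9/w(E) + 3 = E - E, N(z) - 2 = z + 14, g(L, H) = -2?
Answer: -3/16787 ≈ -0.00017871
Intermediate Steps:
N(z) = 16 + z (N(z) = 2 + (z + 14) = 2 + (14 + z) = 16 + z)
w(E) = -3 (w(E) = 9/(-3 + (E - E)) = 9/(-3 + 0) = 9/(-3) = 9*(-⅓) = -3)
X = 16787 (X = 16856 - (-69)*(-1) = 16856 - 1*69 = 16856 - 69 = 16787)
w(N(-16))/X = -3/16787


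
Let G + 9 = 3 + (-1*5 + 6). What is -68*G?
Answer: 340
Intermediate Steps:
G = -5 (G = -9 + (3 + (-1*5 + 6)) = -9 + (3 + (-5 + 6)) = -9 + (3 + 1) = -9 + 4 = -5)
-68*G = -68*(-5) = 340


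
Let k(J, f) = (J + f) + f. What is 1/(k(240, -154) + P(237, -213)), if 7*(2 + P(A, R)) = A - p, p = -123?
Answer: -7/130 ≈ -0.053846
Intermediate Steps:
k(J, f) = J + 2*f
P(A, R) = 109/7 + A/7 (P(A, R) = -2 + (A - 1*(-123))/7 = -2 + (A + 123)/7 = -2 + (123 + A)/7 = -2 + (123/7 + A/7) = 109/7 + A/7)
1/(k(240, -154) + P(237, -213)) = 1/((240 + 2*(-154)) + (109/7 + (⅐)*237)) = 1/((240 - 308) + (109/7 + 237/7)) = 1/(-68 + 346/7) = 1/(-130/7) = -7/130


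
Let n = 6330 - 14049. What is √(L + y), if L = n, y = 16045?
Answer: √8326 ≈ 91.247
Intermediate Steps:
n = -7719
L = -7719
√(L + y) = √(-7719 + 16045) = √8326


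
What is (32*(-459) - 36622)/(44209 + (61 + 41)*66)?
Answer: -51310/50941 ≈ -1.0072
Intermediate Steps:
(32*(-459) - 36622)/(44209 + (61 + 41)*66) = (-14688 - 36622)/(44209 + 102*66) = -51310/(44209 + 6732) = -51310/50941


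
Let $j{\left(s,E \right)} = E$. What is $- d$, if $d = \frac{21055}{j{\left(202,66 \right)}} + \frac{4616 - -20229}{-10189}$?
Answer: $- \frac{212889625}{672474} \approx -316.58$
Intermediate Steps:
$d = \frac{212889625}{672474}$ ($d = \frac{21055}{66} + \frac{4616 - -20229}{-10189} = 21055 \cdot \frac{1}{66} + \left(4616 + 20229\right) \left(- \frac{1}{10189}\right) = \frac{21055}{66} + 24845 \left(- \frac{1}{10189}\right) = \frac{21055}{66} - \frac{24845}{10189} = \frac{212889625}{672474} \approx 316.58$)
$- d = \left(-1\right) \frac{212889625}{672474} = - \frac{212889625}{672474}$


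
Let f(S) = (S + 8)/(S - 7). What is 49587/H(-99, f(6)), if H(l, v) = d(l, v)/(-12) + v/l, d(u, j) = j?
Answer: 9818226/259 ≈ 37908.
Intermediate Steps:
f(S) = (8 + S)/(-7 + S)
H(l, v) = -v/12 + v/l (H(l, v) = v/(-12) + v/l = v*(-1/12) + v/l = -v/12 + v/l)
49587/H(-99, f(6)) = 49587/(-(8 + 6)/(12*(-7 + 6)) + ((8 + 6)/(-7 + 6))/(-99)) = 49587/(-14/(12*(-1)) + (14/(-1))*(-1/99)) = 49587/(-(-1)*14/12 - 1*14*(-1/99)) = 49587/(-1/12*(-14) - 14*(-1/99)) = 49587/(7/6 + 14/99) = 49587/(259/198) = 49587*(198/259) = 9818226/259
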